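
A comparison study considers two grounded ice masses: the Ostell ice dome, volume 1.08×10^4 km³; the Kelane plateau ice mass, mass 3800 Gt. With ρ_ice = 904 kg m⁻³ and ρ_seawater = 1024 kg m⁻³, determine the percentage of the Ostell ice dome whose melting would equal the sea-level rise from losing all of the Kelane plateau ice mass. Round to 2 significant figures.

≈ 39 %

Equal sea-level rise means equal mass of meltwater, i.e. equal mass of ice lost.
Ice mass of Kelane: 3.800×10^15 kg; ice mass of Ostell: 9.763×10^15 kg.
Fraction required = 3.800×10^15 / 9.763×10^15 = 0.389 → 39 %.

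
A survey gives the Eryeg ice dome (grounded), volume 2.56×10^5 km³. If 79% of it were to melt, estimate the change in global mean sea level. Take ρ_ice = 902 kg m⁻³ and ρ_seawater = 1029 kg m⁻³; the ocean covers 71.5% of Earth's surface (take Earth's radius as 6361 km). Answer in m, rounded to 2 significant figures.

≈ 0.49 m

Eryeg: 0.79 × 2.56×10^5 km³ × (902/1029) = 1.773×10^5 km³ of water.
Spread over 3.64×10^14 m² of ocean, Δh = 1.773×10^14 / 3.64×10^14 = 0.488 m.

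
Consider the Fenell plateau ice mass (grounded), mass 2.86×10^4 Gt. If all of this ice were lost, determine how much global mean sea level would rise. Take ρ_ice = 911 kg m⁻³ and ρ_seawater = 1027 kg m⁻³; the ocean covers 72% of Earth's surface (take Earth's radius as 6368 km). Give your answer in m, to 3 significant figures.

Fenell: 2.86×10^4 Gt = 2.860×10^16 kg; dividing by ρ_w = 1027 kg m⁻³ gives 2.785×10^13 m³ of water.
Spread over 3.67×10^14 m² of ocean, Δh = 2.785×10^13 / 3.67×10^14 = 0.0759 m.

≈ 0.0759 m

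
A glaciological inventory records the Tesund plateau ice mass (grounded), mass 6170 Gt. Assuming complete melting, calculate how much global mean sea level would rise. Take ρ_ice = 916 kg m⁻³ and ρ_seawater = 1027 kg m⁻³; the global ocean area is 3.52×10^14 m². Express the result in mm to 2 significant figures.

Tesund: 6170 Gt = 6.170×10^15 kg; dividing by ρ_w = 1027 kg m⁻³ gives 6.008×10^12 m³ of water.
Spread over 3.52×10^14 m² of ocean, Δh = 6.008×10^12 / 3.52×10^14 = 0.0171 m = 17 mm.

≈ 17 mm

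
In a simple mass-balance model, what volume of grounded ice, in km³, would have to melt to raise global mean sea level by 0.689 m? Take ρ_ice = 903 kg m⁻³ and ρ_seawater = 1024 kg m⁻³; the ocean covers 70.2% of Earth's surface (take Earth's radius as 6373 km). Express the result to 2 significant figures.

Required water volume = Δh × A = 0.689 m × 3.58×10^14 m² = 2.469×10^14 m³ = 2.469×10^5 km³.
Ice volume = water volume × ρ_w/ρ_ice = 2.469×10^5 × 1024/903 = 2.8×10^5 km³.

≈ 2.8×10^5 km³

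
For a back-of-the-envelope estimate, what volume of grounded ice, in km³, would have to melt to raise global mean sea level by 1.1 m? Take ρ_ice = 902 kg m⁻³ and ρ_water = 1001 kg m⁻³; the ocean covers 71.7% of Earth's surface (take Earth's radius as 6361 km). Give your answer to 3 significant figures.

≈ 4.45×10^5 km³

Required water volume = Δh × A = 1.1 m × 3.65×10^14 m² = 4.010×10^14 m³ = 4.010×10^5 km³.
Ice volume = water volume × ρ_w/ρ_ice = 4.010×10^5 × 1001/902 = 4.45×10^5 km³.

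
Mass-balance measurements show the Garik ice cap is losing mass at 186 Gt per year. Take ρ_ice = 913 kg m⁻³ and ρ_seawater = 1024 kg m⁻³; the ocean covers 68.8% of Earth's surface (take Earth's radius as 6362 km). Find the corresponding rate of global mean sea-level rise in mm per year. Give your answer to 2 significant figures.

≈ 0.52 mm/yr

ρ_w = 1024 kg m⁻³. Annual water volume added = 186 Gt / ρ_w = 1.860×10^14 kg / 1024 kg m⁻³ = 1.816×10^11 m³.
Δh per year = 1.816×10^11 / 3.50×10^14 = 5.19×10^-4 m = 0.52 mm.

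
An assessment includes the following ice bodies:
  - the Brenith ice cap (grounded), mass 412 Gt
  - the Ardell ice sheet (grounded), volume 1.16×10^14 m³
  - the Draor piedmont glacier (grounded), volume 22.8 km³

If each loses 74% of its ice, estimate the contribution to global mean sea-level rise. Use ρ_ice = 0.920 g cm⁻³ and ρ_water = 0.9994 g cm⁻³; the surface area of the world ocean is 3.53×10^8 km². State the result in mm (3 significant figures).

≈ 225 mm

Brenith: 0.74 × 412 Gt = 3.049×10^14 kg; dividing by ρ_w = 0.9994 g cm⁻³ = 999.4 kg m⁻³ gives 3.051×10^11 m³ of water.
Ardell: 0.74 × 1.16×10^14 m³ × (920/999.4) = 7.902×10^13 m³ of water.
Draor: 0.74 × 22.8 km³ × (920/999.4) = 15.53 km³ of water.
Total added water ≈ 7.934×10^13 m³ over 3.53×10^14 m² → Δh = 0.225 m = 225 mm.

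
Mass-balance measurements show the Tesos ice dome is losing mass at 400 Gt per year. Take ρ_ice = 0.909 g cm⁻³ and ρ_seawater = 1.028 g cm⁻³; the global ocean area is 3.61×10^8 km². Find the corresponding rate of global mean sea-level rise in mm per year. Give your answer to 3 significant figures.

ρ_w = 1.028 g cm⁻³ = 1028 kg m⁻³. Annual water volume added = 400 Gt / ρ_w = 4.000×10^14 kg / 1028 kg m⁻³ = 3.891×10^11 m³.
Δh per year = 3.891×10^11 / 3.61×10^14 = 1.08×10^-3 m = 1.08 mm.

≈ 1.08 mm/yr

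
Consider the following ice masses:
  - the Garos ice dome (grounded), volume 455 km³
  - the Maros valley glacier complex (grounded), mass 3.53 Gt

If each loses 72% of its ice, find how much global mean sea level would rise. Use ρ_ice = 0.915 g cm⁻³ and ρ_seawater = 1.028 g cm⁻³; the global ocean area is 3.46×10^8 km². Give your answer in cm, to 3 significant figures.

Garos: 0.72 × 455 km³ × (915/1028) = 291.6 km³ of water.
Maros: 0.72 × 3.53 Gt = 2.542×10^12 kg; dividing by ρ_w = 1.028 g cm⁻³ = 1028 kg m⁻³ gives 2.472×10^9 m³ of water.
Total added water ≈ 2.941×10^11 m³ over 3.46×10^14 m² → Δh = 8.50×10^-4 m = 0.0850 cm.

≈ 0.0850 cm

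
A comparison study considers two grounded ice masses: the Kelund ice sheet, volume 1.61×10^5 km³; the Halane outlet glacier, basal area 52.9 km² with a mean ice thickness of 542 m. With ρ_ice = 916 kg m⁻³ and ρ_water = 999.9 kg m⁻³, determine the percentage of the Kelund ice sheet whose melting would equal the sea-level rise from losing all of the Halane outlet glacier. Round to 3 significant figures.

Equal sea-level rise means equal mass of meltwater, i.e. equal mass of ice lost.
Ice mass of Halane: 2.626×10^13 kg; ice mass of Kelund: 1.475×10^17 kg.
Fraction required = 2.626×10^13 / 1.475×10^17 = 1.78×10^-4 → 0.0178 %.

≈ 0.0178 %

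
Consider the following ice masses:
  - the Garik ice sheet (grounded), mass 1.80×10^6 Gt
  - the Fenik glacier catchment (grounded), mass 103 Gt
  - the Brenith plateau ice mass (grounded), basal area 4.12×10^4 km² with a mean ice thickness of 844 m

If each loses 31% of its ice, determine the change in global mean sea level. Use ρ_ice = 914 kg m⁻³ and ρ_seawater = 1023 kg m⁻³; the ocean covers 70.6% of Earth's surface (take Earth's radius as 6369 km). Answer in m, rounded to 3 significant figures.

≈ 1.54 m

Garik: 0.31 × 1.80×10^6 Gt = 5.580×10^17 kg; dividing by ρ_w = 1023 kg m⁻³ gives 5.455×10^14 m³ of water.
Fenik: 0.31 × 103 Gt = 3.193×10^13 kg; dividing by ρ_w = 1023 kg m⁻³ gives 3.121×10^10 m³ of water.
Brenith: ice volume = 4.12×10^4 km² × 844 m = 3.477×10^4 km³; 0.31 × 3.477×10^4 × (914/1023) = 9631 km³ of water.
Total added water ≈ 5.551×10^14 m³ over 3.60×10^14 m² → Δh = 1.54 m.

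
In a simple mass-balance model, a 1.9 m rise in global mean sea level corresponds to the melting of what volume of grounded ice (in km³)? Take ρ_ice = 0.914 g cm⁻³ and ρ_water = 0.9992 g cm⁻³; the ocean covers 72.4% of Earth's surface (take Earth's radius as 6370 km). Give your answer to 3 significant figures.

Required water volume = Δh × A = 1.9 m × 3.69×10^14 m² = 7.014×10^14 m³ = 7.014×10^5 km³.
Ice volume = water volume × ρ_w/ρ_ice = 7.014×10^5 × 999.2/914 = 7.67×10^5 km³.

≈ 7.67×10^5 km³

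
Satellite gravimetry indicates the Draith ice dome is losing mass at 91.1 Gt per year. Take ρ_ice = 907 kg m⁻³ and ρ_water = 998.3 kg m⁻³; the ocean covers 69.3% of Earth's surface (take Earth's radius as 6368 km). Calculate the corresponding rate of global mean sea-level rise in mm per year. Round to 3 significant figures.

≈ 0.258 mm/yr

ρ_w = 998.3 kg m⁻³. Annual water volume added = 91.1 Gt / ρ_w = 9.110×10^13 kg / 998.3 kg m⁻³ = 9.126×10^10 m³.
Δh per year = 9.126×10^10 / 3.53×10^14 = 2.58×10^-4 m = 0.258 mm.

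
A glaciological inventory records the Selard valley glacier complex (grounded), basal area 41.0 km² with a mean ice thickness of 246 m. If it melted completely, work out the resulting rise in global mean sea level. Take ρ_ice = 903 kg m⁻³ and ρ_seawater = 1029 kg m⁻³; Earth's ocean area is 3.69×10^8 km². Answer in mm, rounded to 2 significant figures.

Selard: ice volume = 41.0 km² × 246 m = 10.09 km³; 10.09 × (903/1029) = 8.851 km³ of water.
Spread over 3.69×10^14 m² of ocean, Δh = 8.851×10^9 / 3.69×10^14 = 2.40×10^-5 m = 0.024 mm.

≈ 0.024 mm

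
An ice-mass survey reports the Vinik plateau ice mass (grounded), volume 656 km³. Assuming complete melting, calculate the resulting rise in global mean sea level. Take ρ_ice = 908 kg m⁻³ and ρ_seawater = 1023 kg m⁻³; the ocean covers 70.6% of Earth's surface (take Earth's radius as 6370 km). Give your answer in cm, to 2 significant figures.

Vinik: 656 km³ × (908/1023) = 582.3 km³ of water.
Spread over 3.60×10^14 m² of ocean, Δh = 5.823×10^11 / 3.60×10^14 = 1.62×10^-3 m = 0.16 cm.

≈ 0.16 cm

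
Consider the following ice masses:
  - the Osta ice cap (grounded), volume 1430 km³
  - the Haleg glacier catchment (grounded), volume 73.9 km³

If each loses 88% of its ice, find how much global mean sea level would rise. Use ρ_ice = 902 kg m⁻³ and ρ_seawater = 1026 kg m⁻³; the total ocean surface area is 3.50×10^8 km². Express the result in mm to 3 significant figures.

Osta: 0.88 × 1430 km³ × (902/1026) = 1106 km³ of water.
Haleg: 0.88 × 73.9 km³ × (902/1026) = 57.17 km³ of water.
Total added water ≈ 1.163×10^12 m³ over 3.50×10^14 m² → Δh = 3.32×10^-3 m = 3.32 mm.

≈ 3.32 mm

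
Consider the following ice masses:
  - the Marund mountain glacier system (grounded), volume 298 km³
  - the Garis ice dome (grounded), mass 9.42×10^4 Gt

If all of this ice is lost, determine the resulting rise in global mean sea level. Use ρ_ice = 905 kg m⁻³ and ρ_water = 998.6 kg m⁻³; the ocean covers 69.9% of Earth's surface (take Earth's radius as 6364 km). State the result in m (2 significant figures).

Marund: 298 km³ × (905/998.6) = 270.1 km³ of water.
Garis: 9.42×10^4 Gt = 9.420×10^16 kg; dividing by ρ_w = 998.6 kg m⁻³ gives 9.433×10^13 m³ of water.
Total added water ≈ 9.460×10^13 m³ over 3.56×10^14 m² → Δh = 0.266 m.

≈ 0.27 m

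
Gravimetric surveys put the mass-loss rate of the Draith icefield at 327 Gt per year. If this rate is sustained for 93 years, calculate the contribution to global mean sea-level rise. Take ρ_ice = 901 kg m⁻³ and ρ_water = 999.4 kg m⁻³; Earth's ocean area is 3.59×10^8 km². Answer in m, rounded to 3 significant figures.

≈ 0.0848 m

Total mass lost = 327 Gt/yr × 93 yr = 3.041×10^4 Gt = 3.041×10^16 kg.
ρ_w = 999.4 kg m⁻³, so water volume = 3.041×10^16 / 999.4 = 3.043×10^13 m³.
Δh = 3.043×10^13 / 3.59×10^14 = 0.0848 m.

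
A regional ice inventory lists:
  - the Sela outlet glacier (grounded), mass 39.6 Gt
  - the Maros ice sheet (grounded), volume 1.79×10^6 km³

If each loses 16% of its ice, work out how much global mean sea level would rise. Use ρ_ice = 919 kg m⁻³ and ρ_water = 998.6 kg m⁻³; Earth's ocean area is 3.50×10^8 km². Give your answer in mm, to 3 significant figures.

≈ 753 mm

Sela: 0.16 × 39.6 Gt = 6.336×10^12 kg; dividing by ρ_w = 998.6 kg m⁻³ gives 6.345×10^9 m³ of water.
Maros: 0.16 × 1.79×10^6 km³ × (919/998.6) = 2.636×10^5 km³ of water.
Total added water ≈ 2.636×10^14 m³ over 3.50×10^14 m² → Δh = 0.753 m = 753 mm.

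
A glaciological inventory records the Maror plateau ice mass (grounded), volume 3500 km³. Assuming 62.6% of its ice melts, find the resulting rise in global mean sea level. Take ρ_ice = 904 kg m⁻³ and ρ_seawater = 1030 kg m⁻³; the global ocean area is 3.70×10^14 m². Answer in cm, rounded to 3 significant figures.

≈ 0.520 cm

Maror: 0.626 × 3500 km³ × (904/1030) = 1923 km³ of water.
Spread over 3.70×10^14 m² of ocean, Δh = 1.923×10^12 / 3.70×10^14 = 5.20×10^-3 m = 0.520 cm.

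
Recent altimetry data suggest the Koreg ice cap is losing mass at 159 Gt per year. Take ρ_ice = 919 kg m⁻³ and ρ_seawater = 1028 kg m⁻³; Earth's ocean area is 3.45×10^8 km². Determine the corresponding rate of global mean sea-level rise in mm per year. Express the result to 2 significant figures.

ρ_w = 1028 kg m⁻³. Annual water volume added = 159 Gt / ρ_w = 1.590×10^14 kg / 1028 kg m⁻³ = 1.547×10^11 m³.
Δh per year = 1.547×10^11 / 3.45×10^14 = 4.48×10^-4 m = 0.45 mm.

≈ 0.45 mm/yr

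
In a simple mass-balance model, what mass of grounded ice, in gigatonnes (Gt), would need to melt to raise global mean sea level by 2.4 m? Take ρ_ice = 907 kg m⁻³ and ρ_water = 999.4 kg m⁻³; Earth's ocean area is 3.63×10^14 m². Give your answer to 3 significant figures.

≈ 8.71×10^5 Gt

Required water volume = Δh × A = 2.4 m × 3.63×10^14 m² = 8.712×10^14 m³.
ρ_w = 999.4 kg m⁻³, so the mass of water = 8.712×10^14 m³ × 999.4 kg m⁻³ = 8.707×10^17 kg = 8.71×10^5 Gt (and the same mass of ice, by conservation).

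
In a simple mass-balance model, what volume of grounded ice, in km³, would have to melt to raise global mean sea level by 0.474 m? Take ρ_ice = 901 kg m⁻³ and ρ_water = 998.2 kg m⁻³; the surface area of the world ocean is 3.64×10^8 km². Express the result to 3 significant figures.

≈ 1.91×10^5 km³

Required water volume = Δh × A = 0.474 m × 3.64×10^14 m² = 1.725×10^14 m³ = 1.725×10^5 km³.
Ice volume = water volume × ρ_w/ρ_ice = 1.725×10^5 × 998.2/901 = 1.91×10^5 km³.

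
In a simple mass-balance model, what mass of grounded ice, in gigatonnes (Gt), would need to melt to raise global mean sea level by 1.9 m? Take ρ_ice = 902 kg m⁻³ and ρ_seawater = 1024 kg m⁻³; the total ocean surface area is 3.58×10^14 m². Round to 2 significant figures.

Required water volume = Δh × A = 1.9 m × 3.58×10^14 m² = 6.802×10^14 m³.
ρ_w = 1024 kg m⁻³, so the mass of water = 6.802×10^14 m³ × 1024 kg m⁻³ = 6.965×10^17 kg = 7.0×10^5 Gt (and the same mass of ice, by conservation).

≈ 7.0×10^5 Gt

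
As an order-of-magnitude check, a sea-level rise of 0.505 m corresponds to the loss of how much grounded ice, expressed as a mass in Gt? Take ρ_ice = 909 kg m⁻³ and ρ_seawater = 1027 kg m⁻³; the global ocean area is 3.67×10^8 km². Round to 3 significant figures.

≈ 1.90×10^5 Gt

Required water volume = Δh × A = 0.505 m × 3.67×10^14 m² = 1.853×10^14 m³.
ρ_w = 1027 kg m⁻³, so the mass of water = 1.853×10^14 m³ × 1027 kg m⁻³ = 1.903×10^17 kg = 1.90×10^5 Gt (and the same mass of ice, by conservation).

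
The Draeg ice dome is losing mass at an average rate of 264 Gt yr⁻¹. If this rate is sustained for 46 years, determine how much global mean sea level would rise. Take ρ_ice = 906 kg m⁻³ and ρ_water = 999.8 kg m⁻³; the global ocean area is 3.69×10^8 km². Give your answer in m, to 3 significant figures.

≈ 0.0329 m

Total mass lost = 264 Gt/yr × 46 yr = 1.214×10^4 Gt = 1.214×10^16 kg.
ρ_w = 999.8 kg m⁻³, so water volume = 1.214×10^16 / 999.8 = 1.215×10^13 m³.
Δh = 1.215×10^13 / 3.69×10^14 = 0.0329 m.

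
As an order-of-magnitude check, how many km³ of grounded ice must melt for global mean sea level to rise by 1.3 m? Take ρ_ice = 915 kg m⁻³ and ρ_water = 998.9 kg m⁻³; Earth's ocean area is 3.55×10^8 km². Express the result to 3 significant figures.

Required water volume = Δh × A = 1.3 m × 3.55×10^14 m² = 4.615×10^14 m³ = 4.615×10^5 km³.
Ice volume = water volume × ρ_w/ρ_ice = 4.615×10^5 × 998.9/915 = 5.04×10^5 km³.

≈ 5.04×10^5 km³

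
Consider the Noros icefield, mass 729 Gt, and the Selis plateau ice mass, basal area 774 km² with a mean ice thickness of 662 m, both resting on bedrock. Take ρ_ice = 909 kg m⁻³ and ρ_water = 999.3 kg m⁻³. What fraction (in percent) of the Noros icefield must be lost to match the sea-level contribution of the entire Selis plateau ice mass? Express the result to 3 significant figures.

Equal sea-level rise means equal mass of meltwater, i.e. equal mass of ice lost.
Ice mass of Selis: 4.658×10^14 kg; ice mass of Noros: 7.290×10^14 kg.
Fraction required = 4.658×10^14 / 7.290×10^14 = 0.639 → 63.9 %.

≈ 63.9 %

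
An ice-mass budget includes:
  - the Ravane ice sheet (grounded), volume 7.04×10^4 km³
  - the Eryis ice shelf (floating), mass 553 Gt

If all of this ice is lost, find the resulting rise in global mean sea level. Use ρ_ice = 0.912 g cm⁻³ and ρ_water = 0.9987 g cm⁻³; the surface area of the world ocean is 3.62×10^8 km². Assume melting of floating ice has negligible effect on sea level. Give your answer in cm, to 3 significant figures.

Ravane: 7.04×10^4 km³ × (912/998.7) = 6.429×10^4 km³ of water.
The Eryis ice shelf is floating and already displaces its own weight of water, so its melt adds essentially nothing to sea level.
Total added water ≈ 6.429×10^13 m³ over 3.62×10^14 m² → Δh = 0.178 m = 17.8 cm.

≈ 17.8 cm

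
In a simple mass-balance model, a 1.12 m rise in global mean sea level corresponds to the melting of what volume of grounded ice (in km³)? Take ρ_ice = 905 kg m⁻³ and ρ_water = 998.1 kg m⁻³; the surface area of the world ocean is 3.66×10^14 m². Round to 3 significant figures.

≈ 4.52×10^5 km³

Required water volume = Δh × A = 1.12 m × 3.66×10^14 m² = 4.099×10^14 m³ = 4.099×10^5 km³.
Ice volume = water volume × ρ_w/ρ_ice = 4.099×10^5 × 998.1/905 = 4.52×10^5 km³.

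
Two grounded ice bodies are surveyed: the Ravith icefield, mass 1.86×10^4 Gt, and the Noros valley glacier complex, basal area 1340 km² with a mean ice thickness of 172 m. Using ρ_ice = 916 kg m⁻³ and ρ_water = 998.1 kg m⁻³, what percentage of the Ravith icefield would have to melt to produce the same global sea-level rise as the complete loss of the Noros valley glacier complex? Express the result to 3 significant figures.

Equal sea-level rise means equal mass of meltwater, i.e. equal mass of ice lost.
Ice mass of Noros: 2.111×10^14 kg; ice mass of Ravith: 1.860×10^16 kg.
Fraction required = 2.111×10^14 / 1.860×10^16 = 0.0114 → 1.14 %.

≈ 1.14 %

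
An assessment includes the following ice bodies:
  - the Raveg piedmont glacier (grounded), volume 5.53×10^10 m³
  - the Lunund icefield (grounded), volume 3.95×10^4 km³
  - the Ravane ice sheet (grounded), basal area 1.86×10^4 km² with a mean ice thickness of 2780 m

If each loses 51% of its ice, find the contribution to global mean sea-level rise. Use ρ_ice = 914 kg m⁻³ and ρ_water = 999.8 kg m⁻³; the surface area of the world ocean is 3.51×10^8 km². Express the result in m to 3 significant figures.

≈ 0.121 m

Raveg: 0.51 × 5.53×10^10 m³ × (914/999.8) = 2.578×10^10 m³ of water.
Lunund: 0.51 × 3.95×10^4 km³ × (914/999.8) = 1.842×10^4 km³ of water.
Ravane: ice volume = 1.86×10^4 km² × 2780 m = 5.171×10^4 km³; 0.51 × 5.171×10^4 × (914/999.8) = 2.411×10^4 km³ of water.
Total added water ≈ 4.255×10^13 m³ over 3.51×10^14 m² → Δh = 0.121 m.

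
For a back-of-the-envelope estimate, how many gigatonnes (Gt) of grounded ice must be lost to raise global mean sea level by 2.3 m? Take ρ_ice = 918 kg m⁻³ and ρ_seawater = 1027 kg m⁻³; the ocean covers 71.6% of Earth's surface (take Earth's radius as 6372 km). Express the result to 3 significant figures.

Required water volume = Δh × A = 2.3 m × 3.65×10^14 m² = 8.402×10^14 m³.
ρ_w = 1027 kg m⁻³, so the mass of water = 8.402×10^14 m³ × 1027 kg m⁻³ = 8.629×10^17 kg = 8.63×10^5 Gt (and the same mass of ice, by conservation).

≈ 8.63×10^5 Gt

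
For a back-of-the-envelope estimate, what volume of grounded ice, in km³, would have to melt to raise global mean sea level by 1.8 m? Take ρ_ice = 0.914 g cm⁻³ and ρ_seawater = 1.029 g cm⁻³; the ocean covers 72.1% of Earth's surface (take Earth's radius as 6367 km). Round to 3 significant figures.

Required water volume = Δh × A = 1.8 m × 3.67×10^14 m² = 6.611×10^14 m³ = 6.611×10^5 km³.
Ice volume = water volume × ρ_w/ρ_ice = 6.611×10^5 × 1029/914 = 7.44×10^5 km³.

≈ 7.44×10^5 km³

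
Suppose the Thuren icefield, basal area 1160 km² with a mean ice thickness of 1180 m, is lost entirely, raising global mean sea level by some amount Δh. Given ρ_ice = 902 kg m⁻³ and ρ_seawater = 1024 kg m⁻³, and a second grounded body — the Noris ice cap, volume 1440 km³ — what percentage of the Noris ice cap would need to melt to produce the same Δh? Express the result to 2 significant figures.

≈ 95 %

Equal sea-level rise means equal mass of meltwater, i.e. equal mass of ice lost.
Ice mass of Thuren: 1.235×10^15 kg; ice mass of Noris: 1.299×10^15 kg.
Fraction required = 1.235×10^15 / 1.299×10^15 = 0.951 → 95 %.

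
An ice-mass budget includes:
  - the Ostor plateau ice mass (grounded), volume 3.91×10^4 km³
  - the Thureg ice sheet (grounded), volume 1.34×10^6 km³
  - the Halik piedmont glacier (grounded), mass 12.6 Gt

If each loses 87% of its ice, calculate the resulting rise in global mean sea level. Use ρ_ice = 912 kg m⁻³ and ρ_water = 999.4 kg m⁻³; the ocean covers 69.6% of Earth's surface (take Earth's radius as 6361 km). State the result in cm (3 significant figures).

Ostor: 0.87 × 3.91×10^4 km³ × (912/999.4) = 3.104×10^4 km³ of water.
Thureg: 0.87 × 1.34×10^6 km³ × (912/999.4) = 1.064×10^6 km³ of water.
Halik: 0.87 × 12.6 Gt = 1.096×10^13 kg; dividing by ρ_w = 999.4 kg m⁻³ gives 1.097×10^10 m³ of water.
Total added water ≈ 1.095×10^15 m³ over 3.54×10^14 m² → Δh = 3.09 m = 309 cm.

≈ 309 cm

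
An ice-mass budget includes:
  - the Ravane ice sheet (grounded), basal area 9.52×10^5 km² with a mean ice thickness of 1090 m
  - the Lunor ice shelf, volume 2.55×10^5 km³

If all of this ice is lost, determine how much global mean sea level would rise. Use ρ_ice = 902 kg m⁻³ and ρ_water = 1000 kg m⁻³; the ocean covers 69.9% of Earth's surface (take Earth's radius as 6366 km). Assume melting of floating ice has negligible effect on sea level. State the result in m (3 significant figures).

≈ 2.63 m

Ravane: ice volume = 9.52×10^5 km² × 1090 m = 1.038×10^6 km³; 1.038×10^6 × (902/1000) = 9.360×10^5 km³ of water.
The Lunor ice shelf is floating and already displaces its own weight of water, so its melt adds essentially nothing to sea level.
Total added water ≈ 9.360×10^14 m³ over 3.56×10^14 m² → Δh = 2.63 m.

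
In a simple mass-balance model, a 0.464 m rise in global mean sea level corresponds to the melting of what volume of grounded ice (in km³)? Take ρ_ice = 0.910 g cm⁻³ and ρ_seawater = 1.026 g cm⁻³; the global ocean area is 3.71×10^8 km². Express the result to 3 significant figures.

Required water volume = Δh × A = 0.464 m × 3.71×10^14 m² = 1.721×10^14 m³ = 1.721×10^5 km³.
Ice volume = water volume × ρ_w/ρ_ice = 1.721×10^5 × 1026/910 = 1.94×10^5 km³.

≈ 1.94×10^5 km³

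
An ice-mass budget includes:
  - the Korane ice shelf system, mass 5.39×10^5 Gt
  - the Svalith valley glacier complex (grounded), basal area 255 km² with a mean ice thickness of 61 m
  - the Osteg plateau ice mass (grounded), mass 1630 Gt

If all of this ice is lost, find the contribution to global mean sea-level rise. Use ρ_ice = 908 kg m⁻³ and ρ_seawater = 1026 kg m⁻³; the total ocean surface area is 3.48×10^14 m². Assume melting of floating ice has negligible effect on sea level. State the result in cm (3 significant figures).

≈ 0.460 cm

The Korane ice shelf system is floating and already displaces its own weight of water, so its melt adds essentially nothing to sea level.
Svalith: ice volume = 255 km² × 61 m = 15.55 km³; 15.55 × (908/1026) = 13.77 km³ of water.
Osteg: 1630 Gt = 1.630×10^15 kg; dividing by ρ_w = 1026 kg m⁻³ gives 1.589×10^12 m³ of water.
Total added water ≈ 1.602×10^12 m³ over 3.48×10^14 m² → Δh = 4.60×10^-3 m = 0.460 cm.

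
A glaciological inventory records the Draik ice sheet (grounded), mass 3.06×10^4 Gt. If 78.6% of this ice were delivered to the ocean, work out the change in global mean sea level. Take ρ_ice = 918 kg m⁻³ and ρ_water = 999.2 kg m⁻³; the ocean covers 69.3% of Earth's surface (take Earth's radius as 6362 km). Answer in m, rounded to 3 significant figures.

≈ 0.0683 m

Draik: 0.786 × 3.06×10^4 Gt = 2.405×10^16 kg; dividing by ρ_w = 999.2 kg m⁻³ gives 2.407×10^13 m³ of water.
Spread over 3.52×10^14 m² of ocean, Δh = 2.407×10^13 / 3.52×10^14 = 0.0683 m.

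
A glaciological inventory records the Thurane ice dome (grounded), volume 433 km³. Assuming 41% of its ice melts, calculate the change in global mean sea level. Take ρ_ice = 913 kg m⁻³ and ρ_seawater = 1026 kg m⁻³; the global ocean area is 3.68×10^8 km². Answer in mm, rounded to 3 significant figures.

Thurane: 0.41 × 433 km³ × (913/1026) = 158.0 km³ of water.
Spread over 3.68×10^14 m² of ocean, Δh = 1.580×10^11 / 3.68×10^14 = 4.29×10^-4 m = 0.429 mm.

≈ 0.429 mm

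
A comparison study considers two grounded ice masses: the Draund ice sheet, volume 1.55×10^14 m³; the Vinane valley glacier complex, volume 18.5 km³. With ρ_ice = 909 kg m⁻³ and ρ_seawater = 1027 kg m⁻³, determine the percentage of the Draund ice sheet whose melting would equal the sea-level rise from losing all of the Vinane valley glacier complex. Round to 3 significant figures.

Equal sea-level rise means equal mass of meltwater, i.e. equal mass of ice lost.
Ice mass of Vinane: 1.682×10^13 kg; ice mass of Draund: 1.409×10^17 kg.
Fraction required = 1.682×10^13 / 1.409×10^17 = 1.19×10^-4 → 0.0119 %.

≈ 0.0119 %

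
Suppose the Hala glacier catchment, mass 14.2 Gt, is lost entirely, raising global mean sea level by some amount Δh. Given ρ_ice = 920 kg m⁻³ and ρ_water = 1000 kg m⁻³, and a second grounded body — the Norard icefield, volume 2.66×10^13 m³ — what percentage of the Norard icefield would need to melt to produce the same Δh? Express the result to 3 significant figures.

≈ 0.0580 %

Equal sea-level rise means equal mass of meltwater, i.e. equal mass of ice lost.
Ice mass of Hala: 1.420×10^13 kg; ice mass of Norard: 2.447×10^16 kg.
Fraction required = 1.420×10^13 / 2.447×10^16 = 5.80×10^-4 → 0.0580 %.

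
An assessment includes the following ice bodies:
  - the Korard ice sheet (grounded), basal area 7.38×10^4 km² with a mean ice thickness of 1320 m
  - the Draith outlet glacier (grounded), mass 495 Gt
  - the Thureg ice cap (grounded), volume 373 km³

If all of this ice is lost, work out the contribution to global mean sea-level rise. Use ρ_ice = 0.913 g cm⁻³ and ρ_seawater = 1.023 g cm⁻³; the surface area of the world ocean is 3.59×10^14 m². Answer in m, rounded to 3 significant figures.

Korard: ice volume = 7.38×10^4 km² × 1320 m = 9.742×10^4 km³; 9.742×10^4 × (913/1023) = 8.694×10^4 km³ of water.
Draith: 495 Gt = 4.950×10^14 kg; dividing by ρ_w = 1.023 g cm⁻³ = 1023 kg m⁻³ gives 4.839×10^11 m³ of water.
Thureg: 373 km³ × (913/1023) = 332.9 km³ of water.
Total added water ≈ 8.776×10^13 m³ over 3.59×10^14 m² → Δh = 0.244 m.

≈ 0.244 m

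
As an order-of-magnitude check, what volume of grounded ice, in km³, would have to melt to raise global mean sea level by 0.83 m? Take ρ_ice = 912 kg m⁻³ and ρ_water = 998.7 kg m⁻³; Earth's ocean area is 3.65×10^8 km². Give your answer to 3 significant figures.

≈ 3.32×10^5 km³

Required water volume = Δh × A = 0.83 m × 3.65×10^14 m² = 3.030×10^14 m³ = 3.030×10^5 km³.
Ice volume = water volume × ρ_w/ρ_ice = 3.030×10^5 × 998.7/912 = 3.32×10^5 km³.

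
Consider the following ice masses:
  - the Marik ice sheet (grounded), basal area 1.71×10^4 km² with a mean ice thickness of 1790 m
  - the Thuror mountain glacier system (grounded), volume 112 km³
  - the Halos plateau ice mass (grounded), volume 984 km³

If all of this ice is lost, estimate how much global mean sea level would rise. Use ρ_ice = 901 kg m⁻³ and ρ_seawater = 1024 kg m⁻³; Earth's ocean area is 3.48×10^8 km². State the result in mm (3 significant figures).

Marik: ice volume = 1.71×10^4 km² × 1790 m = 3.061×10^4 km³; 3.061×10^4 × (901/1024) = 2.693×10^4 km³ of water.
Thuror: 112 km³ × (901/1024) = 98.55 km³ of water.
Halos: 984 km³ × (901/1024) = 865.8 km³ of water.
Total added water ≈ 2.790×10^13 m³ over 3.48×10^14 m² → Δh = 0.0802 m = 80.2 mm.

≈ 80.2 mm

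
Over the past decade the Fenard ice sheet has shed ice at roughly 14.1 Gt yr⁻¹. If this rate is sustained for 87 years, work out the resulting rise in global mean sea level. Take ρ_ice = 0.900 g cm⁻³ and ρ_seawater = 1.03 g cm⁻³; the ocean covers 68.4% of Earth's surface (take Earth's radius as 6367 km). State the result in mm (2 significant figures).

≈ 3.4 mm

Total mass lost = 14.1 Gt/yr × 87 yr = 1227 Gt = 1.227×10^15 kg.
ρ_w = 1.03 g cm⁻³ = 1030 kg m⁻³, so water volume = 1.227×10^15 / 1030 = 1.191×10^12 m³.
Δh = 1.191×10^12 / 3.48×10^14 = 3.42×10^-3 m = 3.4 mm.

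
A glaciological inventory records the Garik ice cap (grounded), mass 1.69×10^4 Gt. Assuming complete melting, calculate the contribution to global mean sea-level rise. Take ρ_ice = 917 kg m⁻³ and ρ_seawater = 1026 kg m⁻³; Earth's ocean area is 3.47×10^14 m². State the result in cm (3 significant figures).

Garik: 1.69×10^4 Gt = 1.690×10^16 kg; dividing by ρ_w = 1026 kg m⁻³ gives 1.647×10^13 m³ of water.
Spread over 3.47×10^14 m² of ocean, Δh = 1.647×10^13 / 3.47×10^14 = 0.0475 m = 4.75 cm.

≈ 4.75 cm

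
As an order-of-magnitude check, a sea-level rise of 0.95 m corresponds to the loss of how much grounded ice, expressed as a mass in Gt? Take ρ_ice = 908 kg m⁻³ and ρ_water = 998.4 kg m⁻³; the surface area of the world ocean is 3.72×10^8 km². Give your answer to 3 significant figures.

Required water volume = Δh × A = 0.95 m × 3.72×10^14 m² = 3.534×10^14 m³.
ρ_w = 998.4 kg m⁻³, so the mass of water = 3.534×10^14 m³ × 998.4 kg m⁻³ = 3.528×10^17 kg = 3.53×10^5 Gt (and the same mass of ice, by conservation).

≈ 3.53×10^5 Gt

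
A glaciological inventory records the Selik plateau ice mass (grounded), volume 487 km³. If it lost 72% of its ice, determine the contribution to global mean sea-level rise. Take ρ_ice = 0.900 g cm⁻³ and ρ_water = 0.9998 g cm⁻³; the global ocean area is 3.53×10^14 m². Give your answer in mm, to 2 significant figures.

Selik: 0.72 × 487 km³ × (900/999.8) = 315.6 km³ of water.
Spread over 3.53×10^14 m² of ocean, Δh = 3.156×10^11 / 3.53×10^14 = 8.94×10^-4 m = 0.89 mm.

≈ 0.89 mm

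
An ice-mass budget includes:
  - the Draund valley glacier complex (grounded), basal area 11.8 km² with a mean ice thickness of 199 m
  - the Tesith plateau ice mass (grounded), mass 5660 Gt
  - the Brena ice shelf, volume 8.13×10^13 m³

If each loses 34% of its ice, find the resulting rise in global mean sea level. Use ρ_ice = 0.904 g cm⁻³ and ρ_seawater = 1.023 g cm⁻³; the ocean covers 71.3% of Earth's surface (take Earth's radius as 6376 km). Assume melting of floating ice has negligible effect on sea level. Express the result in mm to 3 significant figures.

≈ 5.17 mm

Draund: ice volume = 11.8 km² × 199 m = 2.348 km³; 0.34 × 2.348 × (904/1023) = 0.7055 km³ of water.
Tesith: 0.34 × 5660 Gt = 1.924×10^15 kg; dividing by ρ_w = 1.023 g cm⁻³ = 1023 kg m⁻³ gives 1.881×10^12 m³ of water.
The Brena ice shelf is floating and already displaces its own weight of water, so its melt adds essentially nothing to sea level.
Total added water ≈ 1.882×10^12 m³ over 3.64×10^14 m² → Δh = 5.17×10^-3 m = 5.17 mm.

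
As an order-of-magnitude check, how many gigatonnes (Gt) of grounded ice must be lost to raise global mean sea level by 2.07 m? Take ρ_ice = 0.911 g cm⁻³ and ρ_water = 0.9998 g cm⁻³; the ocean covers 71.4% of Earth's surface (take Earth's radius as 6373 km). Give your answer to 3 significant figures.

Required water volume = Δh × A = 2.07 m × 3.64×10^14 m² = 7.543×10^14 m³.
ρ_w = 0.9998 g cm⁻³ = 999.8 kg m⁻³, so the mass of water = 7.543×10^14 m³ × 999.8 kg m⁻³ = 7.542×10^17 kg = 7.54×10^5 Gt (and the same mass of ice, by conservation).

≈ 7.54×10^5 Gt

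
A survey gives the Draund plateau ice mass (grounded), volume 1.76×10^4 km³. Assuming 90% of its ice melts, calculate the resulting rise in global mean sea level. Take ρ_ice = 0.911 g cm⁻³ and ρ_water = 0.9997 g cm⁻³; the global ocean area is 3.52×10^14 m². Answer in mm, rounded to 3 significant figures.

Draund: 0.9 × 1.76×10^4 km³ × (911/999.7) = 1.443×10^4 km³ of water.
Spread over 3.52×10^14 m² of ocean, Δh = 1.443×10^13 / 3.52×10^14 = 0.0410 m = 41.0 mm.

≈ 41.0 mm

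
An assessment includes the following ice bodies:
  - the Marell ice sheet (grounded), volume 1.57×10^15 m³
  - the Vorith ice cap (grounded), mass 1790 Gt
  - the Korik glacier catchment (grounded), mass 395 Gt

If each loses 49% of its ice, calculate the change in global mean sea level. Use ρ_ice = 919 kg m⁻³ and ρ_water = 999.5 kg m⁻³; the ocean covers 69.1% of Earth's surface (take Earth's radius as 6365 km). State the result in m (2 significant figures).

≈ 2.0 m

Marell: 0.49 × 1.57×10^15 m³ × (919/999.5) = 7.073×10^14 m³ of water.
Vorith: 0.49 × 1790 Gt = 8.771×10^14 kg; dividing by ρ_w = 999.5 kg m⁻³ gives 8.775×10^11 m³ of water.
Korik: 0.49 × 395 Gt = 1.935×10^14 kg; dividing by ρ_w = 999.5 kg m⁻³ gives 1.936×10^11 m³ of water.
Total added water ≈ 7.084×10^14 m³ over 3.52×10^14 m² → Δh = 2.01 m.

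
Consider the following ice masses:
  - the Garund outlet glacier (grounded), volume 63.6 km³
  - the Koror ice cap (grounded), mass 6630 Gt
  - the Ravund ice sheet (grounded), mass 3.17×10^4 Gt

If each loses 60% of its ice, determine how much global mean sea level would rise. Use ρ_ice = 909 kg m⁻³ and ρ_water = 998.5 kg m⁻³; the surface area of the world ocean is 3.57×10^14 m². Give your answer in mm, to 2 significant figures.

Garund: 0.6 × 63.6 km³ × (909/998.5) = 34.74 km³ of water.
Koror: 0.6 × 6630 Gt = 3.978×10^15 kg; dividing by ρ_w = 998.5 kg m⁻³ gives 3.984×10^12 m³ of water.
Ravund: 0.6 × 3.17×10^4 Gt = 1.902×10^16 kg; dividing by ρ_w = 998.5 kg m⁻³ gives 1.905×10^13 m³ of water.
Total added water ≈ 2.307×10^13 m³ over 3.57×10^14 m² → Δh = 0.0646 m = 65 mm.

≈ 65 mm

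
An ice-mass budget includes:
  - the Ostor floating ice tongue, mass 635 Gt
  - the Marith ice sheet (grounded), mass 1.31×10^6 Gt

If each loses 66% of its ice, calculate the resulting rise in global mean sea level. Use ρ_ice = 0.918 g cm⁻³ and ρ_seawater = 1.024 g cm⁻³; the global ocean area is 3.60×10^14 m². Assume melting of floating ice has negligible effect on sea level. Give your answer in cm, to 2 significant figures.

The Ostor floating ice tongue is floating and already displaces its own weight of water, so its melt adds essentially nothing to sea level.
Marith: 0.66 × 1.31×10^6 Gt = 8.646×10^17 kg; dividing by ρ_w = 1.024 g cm⁻³ = 1024 kg m⁻³ gives 8.443×10^14 m³ of water.
Total added water ≈ 8.443×10^14 m³ over 3.60×10^14 m² → Δh = 2.35 m = 230 cm.

≈ 230 cm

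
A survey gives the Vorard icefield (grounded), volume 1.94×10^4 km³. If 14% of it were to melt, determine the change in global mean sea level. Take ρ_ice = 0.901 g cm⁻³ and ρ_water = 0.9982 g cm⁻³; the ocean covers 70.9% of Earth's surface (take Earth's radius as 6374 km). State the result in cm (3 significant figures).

Vorard: 0.14 × 1.94×10^4 km³ × (901/998.2) = 2452 km³ of water.
Spread over 3.62×10^14 m² of ocean, Δh = 2.452×10^12 / 3.62×10^14 = 6.77×10^-3 m = 0.677 cm.

≈ 0.677 cm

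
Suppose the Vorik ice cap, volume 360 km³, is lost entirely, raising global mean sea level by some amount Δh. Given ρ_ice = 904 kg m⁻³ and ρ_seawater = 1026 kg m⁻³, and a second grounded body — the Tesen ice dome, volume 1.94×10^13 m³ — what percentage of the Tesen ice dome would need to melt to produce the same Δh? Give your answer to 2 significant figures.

≈ 1.9 %

Equal sea-level rise means equal mass of meltwater, i.e. equal mass of ice lost.
Ice mass of Vorik: 3.254×10^14 kg; ice mass of Tesen: 1.754×10^16 kg.
Fraction required = 3.254×10^14 / 1.754×10^16 = 0.0186 → 1.9 %.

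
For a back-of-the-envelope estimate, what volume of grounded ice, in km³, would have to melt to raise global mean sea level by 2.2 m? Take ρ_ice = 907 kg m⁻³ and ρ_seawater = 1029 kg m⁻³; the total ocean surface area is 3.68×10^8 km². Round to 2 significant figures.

≈ 9.2×10^5 km³

Required water volume = Δh × A = 2.2 m × 3.68×10^14 m² = 8.096×10^14 m³ = 8.096×10^5 km³.
Ice volume = water volume × ρ_w/ρ_ice = 8.096×10^5 × 1029/907 = 9.2×10^5 km³.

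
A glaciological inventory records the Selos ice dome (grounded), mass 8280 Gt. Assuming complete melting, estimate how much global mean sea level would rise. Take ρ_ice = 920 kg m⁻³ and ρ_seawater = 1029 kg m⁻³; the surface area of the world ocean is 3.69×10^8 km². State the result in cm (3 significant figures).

≈ 2.18 cm

Selos: 8280 Gt = 8.280×10^15 kg; dividing by ρ_w = 1029 kg m⁻³ gives 8.047×10^12 m³ of water.
Spread over 3.69×10^14 m² of ocean, Δh = 8.047×10^12 / 3.69×10^14 = 0.0218 m = 2.18 cm.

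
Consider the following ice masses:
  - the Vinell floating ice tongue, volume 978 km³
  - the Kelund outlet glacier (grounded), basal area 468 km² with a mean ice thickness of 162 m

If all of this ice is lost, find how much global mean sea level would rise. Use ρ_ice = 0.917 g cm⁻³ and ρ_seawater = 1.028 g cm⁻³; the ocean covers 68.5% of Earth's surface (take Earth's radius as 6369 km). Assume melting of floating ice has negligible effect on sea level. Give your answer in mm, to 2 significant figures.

The Vinell floating ice tongue is floating and already displaces its own weight of water, so its melt adds essentially nothing to sea level.
Kelund: ice volume = 468 km² × 162 m = 75.82 km³; 75.82 × (917/1028) = 67.63 km³ of water.
Total added water ≈ 6.763×10^10 m³ over 3.49×10^14 m² → Δh = 1.94×10^-4 m = 0.19 mm.

≈ 0.19 mm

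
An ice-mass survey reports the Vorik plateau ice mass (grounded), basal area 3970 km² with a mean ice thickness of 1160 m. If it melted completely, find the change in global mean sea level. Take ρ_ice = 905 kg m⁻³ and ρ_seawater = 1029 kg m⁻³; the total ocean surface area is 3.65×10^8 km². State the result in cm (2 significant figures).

Vorik: ice volume = 3970 km² × 1160 m = 4605 km³; 4605 × (905/1029) = 4050 km³ of water.
Spread over 3.65×10^14 m² of ocean, Δh = 4.050×10^12 / 3.65×10^14 = 0.0111 m = 1.1 cm.

≈ 1.1 cm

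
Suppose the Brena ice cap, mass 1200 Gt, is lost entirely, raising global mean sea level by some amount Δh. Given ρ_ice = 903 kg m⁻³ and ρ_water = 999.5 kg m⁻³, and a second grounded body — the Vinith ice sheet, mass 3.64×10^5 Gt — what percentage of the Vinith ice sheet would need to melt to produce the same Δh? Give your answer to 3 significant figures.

Equal sea-level rise means equal mass of meltwater, i.e. equal mass of ice lost.
Ice mass of Brena: 1.200×10^15 kg; ice mass of Vinith: 3.640×10^17 kg.
Fraction required = 1.200×10^15 / 3.640×10^17 = 3.30×10^-3 → 0.330 %.

≈ 0.330 %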